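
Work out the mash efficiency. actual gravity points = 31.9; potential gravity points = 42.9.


efficiency = actual / potential × 100
efficiency = 31.9 / 42.9 × 100

74.3590 %


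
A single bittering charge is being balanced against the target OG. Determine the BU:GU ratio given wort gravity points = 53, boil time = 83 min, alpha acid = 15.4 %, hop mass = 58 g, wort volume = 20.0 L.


U = 1.65·0.000125^(GP/1000)·(1−e^(−0.04t))/4.15;  IBU = (α/100)·m·U·1000/V;  BU:GU = IBU/GP
U = 1.65·0.000125^(53/1000)·(1−e^(−0.04·83))/4.15 = 0.2380
IBU = (15.4/100)·58·0.2380·1000/20.0 = 106.2916
BU:GU = 106.2916/53

2.0055


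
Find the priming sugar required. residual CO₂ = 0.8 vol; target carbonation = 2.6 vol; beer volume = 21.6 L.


sugar = (target − residual)·4.0·V
sugar = (2.6 − 0.8)·4.0·21.6

155.5200 g


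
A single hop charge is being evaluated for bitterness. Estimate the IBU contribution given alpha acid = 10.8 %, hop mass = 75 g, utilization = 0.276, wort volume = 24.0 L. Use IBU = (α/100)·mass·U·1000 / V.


IBU = (10.8/100)·75·0.276·1000 / 24.0

93.1500 IBU


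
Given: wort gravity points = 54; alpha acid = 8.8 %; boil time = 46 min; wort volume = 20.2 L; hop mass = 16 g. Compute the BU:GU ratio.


U = 1.65·0.000125^(GP/1000)·(1−e^(−0.04t))/4.15;  IBU = (α/100)·m·U·1000/V;  BU:GU = IBU/GP
U = 1.65·0.000125^(54/1000)·(1−e^(−0.04·46))/4.15 = 0.2059
IBU = (8.8/100)·16·0.2059·1000/20.2 = 14.3486
BU:GU = 14.3486/54

0.2657


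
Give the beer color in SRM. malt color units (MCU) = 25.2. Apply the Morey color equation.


SRM = 1.4922 · MCU^0.6859
SRM = 1.4922 · 25.2^0.6859

13.6473 SRM


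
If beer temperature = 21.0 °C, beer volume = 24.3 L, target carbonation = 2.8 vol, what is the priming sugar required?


residual = 14.695·(0.01821 + 0.09011·e^(−0.04·T));  sugar = (target − residual)·4.0·V
residual = 14.695·(0.01821 + 0.09011·e^(−0.04·21.0)) = 0.8393
sugar = (2.8 − 0.8393)·4.0·24.3

190.5847 g


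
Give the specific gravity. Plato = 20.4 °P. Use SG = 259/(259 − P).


SG = 259/(259 − 20.4)

1.0855


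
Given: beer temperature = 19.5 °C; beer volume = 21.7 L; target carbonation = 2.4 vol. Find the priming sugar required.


residual = 14.695·(0.01821 + 0.09011·e^(−0.04·T));  sugar = (target − residual)·4.0·V
residual = 14.695·(0.01821 + 0.09011·e^(−0.04·19.5)) = 0.8746
sugar = (2.4 − 0.8746)·4.0·21.7

132.4046 g


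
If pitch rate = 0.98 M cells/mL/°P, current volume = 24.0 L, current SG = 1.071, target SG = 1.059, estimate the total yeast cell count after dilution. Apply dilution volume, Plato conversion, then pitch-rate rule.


V_w = V·((SG_c−1)/(SG_t−1)−1);  °P = 259 − 259/SG_t;  cells = rate·(V+V_w)·°P
V_w = 24.0·((1.071−1)/(1.059−1)−1) = 4.8814
V_final = 24.0 + 4.8814 = 28.8814
°P = 259 − 259/1.059 = 14.4297
cells = 0.98·28.8814·14.4297

408.4129 billion cells


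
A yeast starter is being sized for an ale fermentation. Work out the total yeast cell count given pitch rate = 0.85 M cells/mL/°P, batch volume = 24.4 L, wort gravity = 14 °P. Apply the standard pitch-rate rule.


cells (billions) = rate · V_L · °P
cells = 0.85 · 24.4 · 14

290.3600 billion cells


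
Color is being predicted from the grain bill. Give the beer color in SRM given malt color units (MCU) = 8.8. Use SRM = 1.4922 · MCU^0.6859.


SRM = 1.4922 · 8.8^0.6859

6.6320 SRM


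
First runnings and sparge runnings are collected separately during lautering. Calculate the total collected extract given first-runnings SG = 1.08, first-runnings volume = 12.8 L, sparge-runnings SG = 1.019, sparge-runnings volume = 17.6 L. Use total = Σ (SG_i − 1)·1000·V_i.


first = (1.08 − 1)·1000·12.8 = 1024.0000
sparge = (1.019 − 1)·1000·17.6 = 334.4000
total = 1024.0000 + 334.4000

1358.4000 gravity·L


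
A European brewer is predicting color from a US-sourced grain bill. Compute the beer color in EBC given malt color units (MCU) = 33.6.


SRM = 1.4922·MCU^0.6859;  EBC = SRM·1.97
SRM = 1.4922·33.6^0.6859 = 16.6243
EBC = 16.6243·1.97

32.7499 EBC


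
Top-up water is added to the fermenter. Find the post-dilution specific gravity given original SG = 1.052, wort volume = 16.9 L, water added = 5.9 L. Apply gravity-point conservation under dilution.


SG_new = 1 + (SG_old − 1)·V_old/(V_old + V_water)
pts = (1.052 − 1)·1000·16.9/(16.9 + 5.9) = 38.5439
SG_new = 1 + 38.5439/1000

1.0385


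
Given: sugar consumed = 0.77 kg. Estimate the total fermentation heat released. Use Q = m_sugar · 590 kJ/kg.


Q = 0.77 · 590

454.3000 kJ


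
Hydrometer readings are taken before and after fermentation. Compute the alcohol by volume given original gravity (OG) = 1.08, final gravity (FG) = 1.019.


ABV = (OG − FG) · 131.25
ABV = (1.08 − 1.019) · 131.25

8.0063 % ABV


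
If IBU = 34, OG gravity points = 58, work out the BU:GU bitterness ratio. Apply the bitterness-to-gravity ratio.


BU:GU = IBU / OG_points
BU:GU = 34 / 58

0.5862


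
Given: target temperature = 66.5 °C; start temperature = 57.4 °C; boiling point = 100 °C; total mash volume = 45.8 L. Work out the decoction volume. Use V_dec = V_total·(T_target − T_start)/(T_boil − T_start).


V_dec = 45.8·(66.5 − 57.4)/(100 − 57.4)

9.7836 L


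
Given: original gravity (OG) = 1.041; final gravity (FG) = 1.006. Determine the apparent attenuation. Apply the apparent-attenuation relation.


AA = (OG − FG)/(OG − 1) · 100
AA = (1.041 − 1.006)/(1.041 − 1) · 100

85.3659 %


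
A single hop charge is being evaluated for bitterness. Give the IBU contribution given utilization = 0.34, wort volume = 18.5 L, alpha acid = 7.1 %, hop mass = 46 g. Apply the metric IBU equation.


IBU = (α/100)·mass·U·1000 / V
IBU = (7.1/100)·46·0.34·1000 / 18.5

60.0238 IBU


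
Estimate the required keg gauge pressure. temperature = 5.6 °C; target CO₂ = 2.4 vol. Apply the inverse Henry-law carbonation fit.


psi = vols/(0.01821 + 0.09011·e^(−0.04·T)) − 14.695
psi = 2.4/(0.01821 + 0.09011·e^(−0.04·5.6)) − 14.695

11.9018 psi


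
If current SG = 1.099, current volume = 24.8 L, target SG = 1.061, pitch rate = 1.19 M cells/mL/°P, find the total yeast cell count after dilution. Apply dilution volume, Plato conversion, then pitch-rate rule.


V_w = V·((SG_c−1)/(SG_t−1)−1);  °P = 259 − 259/SG_t;  cells = rate·(V+V_w)·°P
V_w = 24.8·((1.099−1)/(1.061−1)−1) = 15.4492
V_final = 24.8 + 15.4492 = 40.2492
°P = 259 − 259/1.061 = 14.8907
cells = 1.19·40.2492·14.8907

713.2113 billion cells


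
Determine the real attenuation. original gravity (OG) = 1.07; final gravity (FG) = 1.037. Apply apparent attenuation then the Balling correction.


AA = (OG−FG)/(OG−1)·100;  RA = AA·0.8192
AA = (1.07 − 1.037)/(1.07 − 1)·100 = 47.1429
RA = 47.1429·0.8192

38.6194 %


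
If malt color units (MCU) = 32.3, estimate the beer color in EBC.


SRM = 1.4922·MCU^0.6859;  EBC = SRM·1.97
SRM = 1.4922·32.3^0.6859 = 16.1804
EBC = 16.1804·1.97

31.8754 EBC


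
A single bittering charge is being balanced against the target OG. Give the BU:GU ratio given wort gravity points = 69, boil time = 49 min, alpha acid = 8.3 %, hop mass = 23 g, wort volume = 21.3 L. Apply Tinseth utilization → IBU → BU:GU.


U = 1.65·0.000125^(GP/1000)·(1−e^(−0.04t))/4.15;  IBU = (α/100)·m·U·1000/V;  BU:GU = IBU/GP
U = 1.65·0.000125^(69/1000)·(1−e^(−0.04·49))/4.15 = 0.1837
IBU = (8.3/100)·23·0.1837·1000/21.3 = 16.4670
BU:GU = 16.4670/69

0.2387


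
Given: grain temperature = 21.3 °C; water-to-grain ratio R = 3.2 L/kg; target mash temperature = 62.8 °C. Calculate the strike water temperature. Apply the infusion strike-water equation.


T_strike = (0.41/R)·(T_mash − T_grain) + T_mash
T_strike = (0.41/3.2)·(62.8 − 21.3) + 62.8

68.1172 °C


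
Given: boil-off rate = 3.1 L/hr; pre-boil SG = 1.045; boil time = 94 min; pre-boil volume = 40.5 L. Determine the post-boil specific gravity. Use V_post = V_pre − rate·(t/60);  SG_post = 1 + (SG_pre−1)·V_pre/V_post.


V_post = 40.5 − 3.1·(94/60) = 35.6433
SG_post = 1 + (1.045 − 1)·40.5/35.6433

1.0511


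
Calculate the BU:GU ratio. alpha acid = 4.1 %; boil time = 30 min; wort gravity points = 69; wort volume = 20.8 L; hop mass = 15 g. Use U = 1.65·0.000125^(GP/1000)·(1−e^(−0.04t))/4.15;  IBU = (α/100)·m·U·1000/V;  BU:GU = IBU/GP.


U = 1.65·0.000125^(69/1000)·(1−e^(−0.04·30))/4.15 = 0.1494
IBU = (4.1/100)·15·0.1494·1000/20.8 = 4.4187
BU:GU = 4.4187/69

0.0640


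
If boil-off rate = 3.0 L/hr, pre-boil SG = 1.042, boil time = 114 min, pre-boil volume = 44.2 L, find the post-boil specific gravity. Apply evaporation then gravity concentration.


V_post = V_pre − rate·(t/60);  SG_post = 1 + (SG_pre−1)·V_pre/V_post
V_post = 44.2 − 3.0·(114/60) = 38.5000
SG_post = 1 + (1.042 − 1)·44.2/38.5000

1.0482


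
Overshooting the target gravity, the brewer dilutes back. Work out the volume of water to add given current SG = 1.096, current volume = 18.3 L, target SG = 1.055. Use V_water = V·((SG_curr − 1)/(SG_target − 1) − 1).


V_water = 18.3·((1.096 − 1)/(1.055 − 1) − 1)

13.6418 L


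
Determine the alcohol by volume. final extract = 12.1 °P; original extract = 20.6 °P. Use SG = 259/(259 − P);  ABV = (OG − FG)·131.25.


OG = 259/(259 − 20.6) = 1.0864
FG = 259/(259 − 12.1) = 1.0490
ABV = (1.0864 − 1.0490)·131.25

4.9090 % ABV


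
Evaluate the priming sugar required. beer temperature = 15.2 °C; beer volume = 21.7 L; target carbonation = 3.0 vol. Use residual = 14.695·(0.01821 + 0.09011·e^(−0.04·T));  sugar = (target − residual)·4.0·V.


residual = 14.695·(0.01821 + 0.09011·e^(−0.04·15.2)) = 0.9885
sugar = (3.0 − 0.9885)·4.0·21.7

174.5962 g


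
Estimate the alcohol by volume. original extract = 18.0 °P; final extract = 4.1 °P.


SG = 259/(259 − P);  ABV = (OG − FG)·131.25
OG = 259/(259 − 18.0) = 1.0747
FG = 259/(259 − 4.1) = 1.0161
ABV = (1.0747 − 1.0161)·131.25

7.6918 % ABV


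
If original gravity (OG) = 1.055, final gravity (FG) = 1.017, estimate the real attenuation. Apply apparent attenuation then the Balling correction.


AA = (OG−FG)/(OG−1)·100;  RA = AA·0.8192
AA = (1.055 − 1.017)/(1.055 − 1)·100 = 69.0909
RA = 69.0909·0.8192

56.5993 %


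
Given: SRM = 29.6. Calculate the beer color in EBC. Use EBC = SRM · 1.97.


EBC = 29.6 · 1.97

58.3120 EBC


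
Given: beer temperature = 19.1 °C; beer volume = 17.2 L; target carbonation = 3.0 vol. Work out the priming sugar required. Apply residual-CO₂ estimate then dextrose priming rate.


residual = 14.695·(0.01821 + 0.09011·e^(−0.04·T));  sugar = (target − residual)·4.0·V
residual = 14.695·(0.01821 + 0.09011·e^(−0.04·19.1)) = 0.8844
sugar = (3.0 − 0.8844)·4.0·17.2

145.5538 g


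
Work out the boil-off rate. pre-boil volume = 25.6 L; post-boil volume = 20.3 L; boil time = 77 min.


rate = (V_pre − V_post) / (t_min/60)
rate = (25.6 − 20.3) / (77/60)

4.1299 L/hr


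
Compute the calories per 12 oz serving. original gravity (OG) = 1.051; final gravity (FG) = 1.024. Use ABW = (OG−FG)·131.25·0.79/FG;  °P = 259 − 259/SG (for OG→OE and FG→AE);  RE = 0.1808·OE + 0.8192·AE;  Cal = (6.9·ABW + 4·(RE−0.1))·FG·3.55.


ABW = (1.051 − 1.024)·131.25·0.79/1.024 = 2.7339
OE = 259 − 259/1.051 = 12.5680 °P
AE = 259 − 259/1.024 = 6.0703 °P
RE = 0.1808·12.5680 + 0.8192·6.0703 = 7.2451 °P
Cal = (6.9·2.7339 + 4·(7.2451−0.1))·1.024·3.55

172.4708 kcal


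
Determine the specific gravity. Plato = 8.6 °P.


SG = 259/(259 − P)
SG = 259/(259 − 8.6)

1.0343


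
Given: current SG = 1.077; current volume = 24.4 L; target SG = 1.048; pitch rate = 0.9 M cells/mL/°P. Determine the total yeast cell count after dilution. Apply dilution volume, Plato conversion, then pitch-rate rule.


V_w = V·((SG_c−1)/(SG_t−1)−1);  °P = 259 − 259/SG_t;  cells = rate·(V+V_w)·°P
V_w = 24.4·((1.077−1)/(1.048−1)−1) = 14.7417
V_final = 24.4 + 14.7417 = 39.1417
°P = 259 − 259/1.048 = 11.8626
cells = 0.9·39.1417·11.8626

417.8896 billion cells


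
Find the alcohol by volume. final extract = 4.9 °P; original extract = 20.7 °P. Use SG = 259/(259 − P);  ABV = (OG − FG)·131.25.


OG = 259/(259 − 20.7) = 1.0869
FG = 259/(259 − 4.9) = 1.0193
ABV = (1.0869 − 1.0193)·131.25

8.8701 % ABV


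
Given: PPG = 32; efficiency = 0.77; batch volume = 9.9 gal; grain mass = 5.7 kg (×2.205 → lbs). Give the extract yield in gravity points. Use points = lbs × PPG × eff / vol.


lbs = 5.7 × 2.205 = 12.5685
points = 12.5685 × 32 × 0.77 / 9.9

31.2816 points


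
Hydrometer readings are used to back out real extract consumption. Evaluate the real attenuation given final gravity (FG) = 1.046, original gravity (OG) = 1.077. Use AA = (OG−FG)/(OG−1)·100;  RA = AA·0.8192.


AA = (1.077 − 1.046)/(1.077 − 1)·100 = 40.2597
RA = 40.2597·0.8192

32.9808 %


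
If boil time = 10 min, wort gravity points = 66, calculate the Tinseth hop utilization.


U = 1.65·0.000125^(GP/1000) · (1 − e^(−0.04·t))/4.15
bigness = 1.65·0.000125^(66/1000) = 0.9118
boil_factor = (1 − e^(−0.04·10))/4.15 = 0.0794
U = 0.9118 · 0.0794

0.0724


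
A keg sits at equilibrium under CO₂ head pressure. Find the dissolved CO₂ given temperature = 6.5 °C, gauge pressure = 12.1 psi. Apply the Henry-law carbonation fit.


vols = (P + 14.695)·(0.01821 + 0.09011·e^(−0.04·T))
vols = (12.1 + 14.695)·(0.01821 + 0.09011·e^(−0.04·6.5))

2.3496 volumes


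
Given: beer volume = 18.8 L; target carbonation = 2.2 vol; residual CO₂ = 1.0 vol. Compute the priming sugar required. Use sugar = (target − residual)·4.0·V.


sugar = (2.2 − 1.0)·4.0·18.8

90.2400 g


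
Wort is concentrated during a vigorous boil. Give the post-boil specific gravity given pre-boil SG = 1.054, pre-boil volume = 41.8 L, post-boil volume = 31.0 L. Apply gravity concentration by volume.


SG_post = 1 + (SG_pre − 1)·V_pre/V_post
pts_pre = (1.054 − 1)·1000 = 54.0000
pts_post = 54.0000·41.8/31.0 = 72.8129
SG_post = 1 + 72.8129/1000

1.0728


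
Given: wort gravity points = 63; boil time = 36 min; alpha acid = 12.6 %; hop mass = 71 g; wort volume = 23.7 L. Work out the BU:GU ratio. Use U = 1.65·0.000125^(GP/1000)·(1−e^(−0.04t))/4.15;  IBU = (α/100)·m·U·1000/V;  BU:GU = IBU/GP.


U = 1.65·0.000125^(63/1000)·(1−e^(−0.04·36))/4.15 = 0.1722
IBU = (12.6/100)·71·0.1722·1000/23.7 = 65.0111
BU:GU = 65.0111/63

1.0319


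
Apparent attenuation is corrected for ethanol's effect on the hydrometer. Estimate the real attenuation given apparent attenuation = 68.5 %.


RA = AA · 0.8192
RA = 68.5 · 0.8192

56.1152 %


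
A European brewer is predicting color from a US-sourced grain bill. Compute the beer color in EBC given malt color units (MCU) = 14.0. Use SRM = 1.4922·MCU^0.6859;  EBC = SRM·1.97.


SRM = 1.4922·14.0^0.6859 = 9.1192
EBC = 9.1192·1.97

17.9648 EBC


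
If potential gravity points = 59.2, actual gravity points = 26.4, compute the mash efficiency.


efficiency = actual / potential × 100
efficiency = 26.4 / 59.2 × 100

44.5946 %


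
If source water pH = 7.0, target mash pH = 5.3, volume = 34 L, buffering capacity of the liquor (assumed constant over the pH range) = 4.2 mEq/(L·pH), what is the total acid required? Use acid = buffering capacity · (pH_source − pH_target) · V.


acid = 4.2 · (7.0 − 5.3) · 34

242.7600 mEq


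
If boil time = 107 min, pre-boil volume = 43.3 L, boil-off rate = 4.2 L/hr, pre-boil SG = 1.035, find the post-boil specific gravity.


V_post = V_pre − rate·(t/60);  SG_post = 1 + (SG_pre−1)·V_pre/V_post
V_post = 43.3 − 4.2·(107/60) = 35.8100
SG_post = 1 + (1.035 − 1)·43.3/35.8100

1.0423


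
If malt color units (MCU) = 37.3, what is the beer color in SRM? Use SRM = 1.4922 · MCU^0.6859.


SRM = 1.4922 · 37.3^0.6859

17.8592 SRM


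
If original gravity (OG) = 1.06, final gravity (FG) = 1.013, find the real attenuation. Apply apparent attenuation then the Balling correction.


AA = (OG−FG)/(OG−1)·100;  RA = AA·0.8192
AA = (1.06 − 1.013)/(1.06 − 1)·100 = 78.3333
RA = 78.3333·0.8192

64.1707 %


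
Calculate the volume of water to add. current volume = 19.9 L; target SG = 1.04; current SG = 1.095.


V_water = V·((SG_curr − 1)/(SG_target − 1) − 1)
V_water = 19.9·((1.095 − 1)/(1.04 − 1) − 1)

27.3625 L


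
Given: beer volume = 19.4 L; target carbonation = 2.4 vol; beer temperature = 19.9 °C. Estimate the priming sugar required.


residual = 14.695·(0.01821 + 0.09011·e^(−0.04·T));  sugar = (target − residual)·4.0·V
residual = 14.695·(0.01821 + 0.09011·e^(−0.04·19.9)) = 0.8650
sugar = (2.4 − 0.8650)·4.0·19.4

119.1186 g


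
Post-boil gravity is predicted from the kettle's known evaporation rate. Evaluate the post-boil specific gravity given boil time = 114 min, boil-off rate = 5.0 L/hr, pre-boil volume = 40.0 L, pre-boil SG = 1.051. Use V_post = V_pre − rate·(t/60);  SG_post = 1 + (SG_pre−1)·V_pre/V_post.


V_post = 40.0 − 5.0·(114/60) = 30.5000
SG_post = 1 + (1.051 − 1)·40.0/30.5000

1.0669


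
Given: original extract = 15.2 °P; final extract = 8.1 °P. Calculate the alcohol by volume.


SG = 259/(259 − P);  ABV = (OG − FG)·131.25
OG = 259/(259 − 15.2) = 1.0623
FG = 259/(259 − 8.1) = 1.0323
ABV = (1.0623 − 1.0323)·131.25

3.9457 % ABV


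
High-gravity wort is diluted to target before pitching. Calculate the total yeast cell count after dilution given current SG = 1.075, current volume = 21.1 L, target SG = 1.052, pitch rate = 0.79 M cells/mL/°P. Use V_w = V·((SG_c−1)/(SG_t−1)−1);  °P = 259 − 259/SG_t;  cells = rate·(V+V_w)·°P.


V_w = 21.1·((1.075−1)/(1.052−1)−1) = 9.3327
V_final = 21.1 + 9.3327 = 30.4327
°P = 259 − 259/1.052 = 12.8023
cells = 0.79·30.4327·12.8023

307.7902 billion cells


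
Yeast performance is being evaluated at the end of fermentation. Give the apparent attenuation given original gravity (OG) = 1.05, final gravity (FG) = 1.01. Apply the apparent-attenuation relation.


AA = (OG − FG)/(OG − 1) · 100
AA = (1.05 − 1.01)/(1.05 − 1) · 100

80.0000 %


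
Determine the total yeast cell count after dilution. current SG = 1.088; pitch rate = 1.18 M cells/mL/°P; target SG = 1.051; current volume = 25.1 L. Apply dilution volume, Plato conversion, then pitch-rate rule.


V_w = V·((SG_c−1)/(SG_t−1)−1);  °P = 259 − 259/SG_t;  cells = rate·(V+V_w)·°P
V_w = 25.1·((1.088−1)/(1.051−1)−1) = 18.2098
V_final = 25.1 + 18.2098 = 43.3098
°P = 259 − 259/1.051 = 12.5680
cells = 1.18·43.3098·12.5680

642.2963 billion cells


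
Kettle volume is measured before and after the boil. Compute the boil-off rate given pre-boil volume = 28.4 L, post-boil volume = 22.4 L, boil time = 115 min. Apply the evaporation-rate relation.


rate = (V_pre − V_post) / (t_min/60)
rate = (28.4 − 22.4) / (115/60)

3.1304 L/hr


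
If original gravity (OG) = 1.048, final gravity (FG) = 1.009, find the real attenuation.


AA = (OG−FG)/(OG−1)·100;  RA = AA·0.8192
AA = (1.048 − 1.009)/(1.048 − 1)·100 = 81.2500
RA = 81.2500·0.8192

66.5600 %


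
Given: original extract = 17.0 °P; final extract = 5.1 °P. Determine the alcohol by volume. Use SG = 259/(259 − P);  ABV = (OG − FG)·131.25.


OG = 259/(259 − 17.0) = 1.0702
FG = 259/(259 − 5.1) = 1.0201
ABV = (1.0702 − 1.0201)·131.25

6.5837 % ABV


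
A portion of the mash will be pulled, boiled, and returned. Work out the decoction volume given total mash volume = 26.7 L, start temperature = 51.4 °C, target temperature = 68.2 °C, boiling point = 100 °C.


V_dec = V_total·(T_target − T_start)/(T_boil − T_start)
V_dec = 26.7·(68.2 − 51.4)/(100 − 51.4)

9.2296 L


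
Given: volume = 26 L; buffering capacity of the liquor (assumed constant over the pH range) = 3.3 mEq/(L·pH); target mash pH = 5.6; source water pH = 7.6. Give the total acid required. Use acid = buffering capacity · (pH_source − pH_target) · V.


acid = 3.3 · (7.6 − 5.6) · 26

171.6000 mEq


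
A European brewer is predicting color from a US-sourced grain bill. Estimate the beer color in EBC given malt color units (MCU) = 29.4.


SRM = 1.4922·MCU^0.6859;  EBC = SRM·1.97
SRM = 1.4922·29.4^0.6859 = 15.1693
EBC = 15.1693·1.97

29.8836 EBC


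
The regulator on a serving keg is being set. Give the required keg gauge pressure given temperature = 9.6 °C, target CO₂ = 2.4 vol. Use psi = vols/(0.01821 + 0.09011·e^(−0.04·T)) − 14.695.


psi = 2.4/(0.01821 + 0.09011·e^(−0.04·9.6)) − 14.695

15.4608 psi


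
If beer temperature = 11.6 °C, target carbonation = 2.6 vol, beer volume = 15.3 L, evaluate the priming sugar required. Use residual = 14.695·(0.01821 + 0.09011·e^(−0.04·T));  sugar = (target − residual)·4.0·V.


residual = 14.695·(0.01821 + 0.09011·e^(−0.04·11.6)) = 1.1002
sugar = (2.6 − 1.1002)·4.0·15.3

91.7888 g


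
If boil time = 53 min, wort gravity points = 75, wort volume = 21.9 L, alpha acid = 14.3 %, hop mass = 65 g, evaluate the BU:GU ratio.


U = 1.65·0.000125^(GP/1000)·(1−e^(−0.04t))/4.15;  IBU = (α/100)·m·U·1000/V;  BU:GU = IBU/GP
U = 1.65·0.000125^(75/1000)·(1−e^(−0.04·53))/4.15 = 0.1783
IBU = (14.3/100)·65·0.1783·1000/21.9 = 75.6792
BU:GU = 75.6792/75

1.0091


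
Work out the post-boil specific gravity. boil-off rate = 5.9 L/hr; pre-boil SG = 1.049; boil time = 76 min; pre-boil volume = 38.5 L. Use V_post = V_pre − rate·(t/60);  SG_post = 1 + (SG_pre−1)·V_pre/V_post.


V_post = 38.5 − 5.9·(76/60) = 31.0267
SG_post = 1 + (1.049 − 1)·38.5/31.0267

1.0608


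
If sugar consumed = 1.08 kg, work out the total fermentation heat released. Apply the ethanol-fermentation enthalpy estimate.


Q = m_sugar · 590 kJ/kg
Q = 1.08 · 590

637.2000 kJ


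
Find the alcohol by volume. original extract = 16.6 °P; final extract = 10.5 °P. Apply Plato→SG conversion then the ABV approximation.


SG = 259/(259 − P);  ABV = (OG − FG)·131.25
OG = 259/(259 − 16.6) = 1.0685
FG = 259/(259 − 10.5) = 1.0423
ABV = (1.0685 − 1.0423)·131.25

3.4425 % ABV


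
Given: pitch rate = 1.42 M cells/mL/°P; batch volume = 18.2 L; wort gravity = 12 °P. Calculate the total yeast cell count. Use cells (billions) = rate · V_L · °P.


cells = 1.42 · 18.2 · 12

310.1280 billion cells


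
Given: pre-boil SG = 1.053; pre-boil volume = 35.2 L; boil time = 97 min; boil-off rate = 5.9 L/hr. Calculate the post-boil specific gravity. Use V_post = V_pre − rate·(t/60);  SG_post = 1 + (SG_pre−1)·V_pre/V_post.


V_post = 35.2 − 5.9·(97/60) = 25.6617
SG_post = 1 + (1.053 − 1)·35.2/25.6617

1.0727


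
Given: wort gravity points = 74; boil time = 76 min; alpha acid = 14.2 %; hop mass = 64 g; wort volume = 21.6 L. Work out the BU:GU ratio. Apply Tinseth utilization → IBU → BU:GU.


U = 1.65·0.000125^(GP/1000)·(1−e^(−0.04t))/4.15;  IBU = (α/100)·m·U·1000/V;  BU:GU = IBU/GP
U = 1.65·0.000125^(74/1000)·(1−e^(−0.04·76))/4.15 = 0.1947
IBU = (14.2/100)·64·0.1947·1000/21.6 = 81.9095
BU:GU = 81.9095/74

1.1069


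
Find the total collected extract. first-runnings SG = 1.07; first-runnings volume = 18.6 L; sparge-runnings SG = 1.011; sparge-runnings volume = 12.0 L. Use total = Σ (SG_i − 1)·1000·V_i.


first = (1.07 − 1)·1000·18.6 = 1302.0000
sparge = (1.011 − 1)·1000·12.0 = 132.0000
total = 1302.0000 + 132.0000

1434.0000 gravity·L


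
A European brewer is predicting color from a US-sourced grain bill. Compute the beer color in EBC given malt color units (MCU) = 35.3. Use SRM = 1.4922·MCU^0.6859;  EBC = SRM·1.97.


SRM = 1.4922·35.3^0.6859 = 17.1967
EBC = 17.1967·1.97

33.8775 EBC


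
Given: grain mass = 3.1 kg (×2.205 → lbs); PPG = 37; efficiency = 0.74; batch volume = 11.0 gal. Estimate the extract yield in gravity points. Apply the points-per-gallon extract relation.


points = lbs × PPG × eff / vol
lbs = 3.1 × 2.205 = 6.8355
points = 6.8355 × 37 × 0.74 / 11.0

17.0142 points


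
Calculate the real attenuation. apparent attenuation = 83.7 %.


RA = AA · 0.8192
RA = 83.7 · 0.8192

68.5670 %


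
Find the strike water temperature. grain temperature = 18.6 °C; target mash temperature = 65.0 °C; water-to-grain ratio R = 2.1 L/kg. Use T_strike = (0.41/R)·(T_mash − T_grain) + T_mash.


T_strike = (0.41/2.1)·(65.0 − 18.6) + 65.0

74.0590 °C


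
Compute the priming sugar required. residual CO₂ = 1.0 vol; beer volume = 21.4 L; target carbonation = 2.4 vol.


sugar = (target − residual)·4.0·V
sugar = (2.4 − 1.0)·4.0·21.4

119.8400 g


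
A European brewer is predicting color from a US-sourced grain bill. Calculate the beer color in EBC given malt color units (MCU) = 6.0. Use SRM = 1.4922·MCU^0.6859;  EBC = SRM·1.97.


SRM = 1.4922·6.0^0.6859 = 5.0999
EBC = 5.0999·1.97

10.0468 EBC


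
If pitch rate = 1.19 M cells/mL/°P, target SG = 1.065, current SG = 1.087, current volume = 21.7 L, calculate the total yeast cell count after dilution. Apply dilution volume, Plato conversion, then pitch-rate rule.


V_w = V·((SG_c−1)/(SG_t−1)−1);  °P = 259 − 259/SG_t;  cells = rate·(V+V_w)·°P
V_w = 21.7·((1.087−1)/(1.065−1)−1) = 7.3446
V_final = 21.7 + 7.3446 = 29.0446
°P = 259 − 259/1.065 = 15.8075
cells = 1.19·29.0446·15.8075

546.3565 billion cells


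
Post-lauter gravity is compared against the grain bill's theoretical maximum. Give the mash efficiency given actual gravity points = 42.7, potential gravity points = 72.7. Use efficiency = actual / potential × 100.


efficiency = 42.7 / 72.7 × 100

58.7345 %


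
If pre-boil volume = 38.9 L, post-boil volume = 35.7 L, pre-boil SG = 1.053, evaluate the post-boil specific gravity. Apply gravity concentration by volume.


SG_post = 1 + (SG_pre − 1)·V_pre/V_post
pts_pre = (1.053 − 1)·1000 = 53.0000
pts_post = 53.0000·38.9/35.7 = 57.7507
SG_post = 1 + 57.7507/1000

1.0578


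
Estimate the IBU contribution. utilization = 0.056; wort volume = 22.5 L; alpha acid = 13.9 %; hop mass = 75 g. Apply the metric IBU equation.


IBU = (α/100)·mass·U·1000 / V
IBU = (13.9/100)·75·0.056·1000 / 22.5

25.9467 IBU


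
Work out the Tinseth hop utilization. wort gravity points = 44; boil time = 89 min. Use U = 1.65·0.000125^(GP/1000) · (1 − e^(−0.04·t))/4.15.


bigness = 1.65·0.000125^(44/1000) = 1.1111
boil_factor = (1 − e^(−0.04·89))/4.15 = 0.2341
U = 1.1111 · 0.2341

0.2601


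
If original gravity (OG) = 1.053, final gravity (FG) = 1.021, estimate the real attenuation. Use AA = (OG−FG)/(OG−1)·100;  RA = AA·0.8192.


AA = (1.053 − 1.021)/(1.053 − 1)·100 = 60.3774
RA = 60.3774·0.8192

49.4611 %


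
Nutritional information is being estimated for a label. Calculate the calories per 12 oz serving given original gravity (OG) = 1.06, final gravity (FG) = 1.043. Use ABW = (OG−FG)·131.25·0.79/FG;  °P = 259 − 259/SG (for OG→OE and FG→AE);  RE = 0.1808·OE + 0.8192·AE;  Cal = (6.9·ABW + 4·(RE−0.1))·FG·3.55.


ABW = (1.06 − 1.043)·131.25·0.79/1.043 = 1.6900
OE = 259 − 259/1.06 = 14.6604 °P
AE = 259 − 259/1.043 = 10.6779 °P
RE = 0.1808·14.6604 + 0.8192·10.6779 = 11.3979 °P
Cal = (6.9·1.6900 + 4·(11.3979−0.1))·1.043·3.55

210.5056 kcal


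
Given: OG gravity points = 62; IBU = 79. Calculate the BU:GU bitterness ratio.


BU:GU = IBU / OG_points
BU:GU = 79 / 62

1.2742


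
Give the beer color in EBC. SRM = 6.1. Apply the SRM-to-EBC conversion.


EBC = SRM · 1.97
EBC = 6.1 · 1.97

12.0170 EBC


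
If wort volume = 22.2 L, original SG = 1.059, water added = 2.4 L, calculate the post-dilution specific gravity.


SG_new = 1 + (SG_old − 1)·V_old/(V_old + V_water)
pts = (1.059 − 1)·1000·22.2/(22.2 + 2.4) = 53.2439
SG_new = 1 + 53.2439/1000

1.0532


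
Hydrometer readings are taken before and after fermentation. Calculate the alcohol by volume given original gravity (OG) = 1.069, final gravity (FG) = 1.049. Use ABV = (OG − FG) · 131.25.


ABV = (1.069 − 1.049) · 131.25

2.6250 % ABV


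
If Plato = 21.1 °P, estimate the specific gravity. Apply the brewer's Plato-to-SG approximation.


SG = 259/(259 − P)
SG = 259/(259 − 21.1)

1.0887


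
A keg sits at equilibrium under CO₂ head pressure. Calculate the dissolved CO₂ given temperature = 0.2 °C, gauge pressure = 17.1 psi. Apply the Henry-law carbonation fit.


vols = (P + 14.695)·(0.01821 + 0.09011·e^(−0.04·T))
vols = (17.1 + 14.695)·(0.01821 + 0.09011·e^(−0.04·0.2))

3.4212 volumes


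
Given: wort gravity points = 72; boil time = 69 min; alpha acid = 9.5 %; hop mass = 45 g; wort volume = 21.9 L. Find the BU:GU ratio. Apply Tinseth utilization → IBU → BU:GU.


U = 1.65·0.000125^(GP/1000)·(1−e^(−0.04t))/4.15;  IBU = (α/100)·m·U·1000/V;  BU:GU = IBU/GP
U = 1.65·0.000125^(72/1000)·(1−e^(−0.04·69))/4.15 = 0.1950
IBU = (9.5/100)·45·0.1950·1000/21.9 = 38.0636
BU:GU = 38.0636/72

0.5287


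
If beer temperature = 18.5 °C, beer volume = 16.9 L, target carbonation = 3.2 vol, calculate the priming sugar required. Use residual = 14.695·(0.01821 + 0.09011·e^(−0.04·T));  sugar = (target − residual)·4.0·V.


residual = 14.695·(0.01821 + 0.09011·e^(−0.04·18.5)) = 0.8994
sugar = (3.2 − 0.8994)·4.0·16.9

155.5223 g


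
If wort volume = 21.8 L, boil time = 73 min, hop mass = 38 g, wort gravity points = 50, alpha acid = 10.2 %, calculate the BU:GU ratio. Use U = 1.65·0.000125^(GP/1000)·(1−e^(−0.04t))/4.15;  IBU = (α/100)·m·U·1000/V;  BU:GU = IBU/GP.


U = 1.65·0.000125^(50/1000)·(1−e^(−0.04·73))/4.15 = 0.2400
IBU = (10.2/100)·38·0.2400·1000/21.8 = 42.6707
BU:GU = 42.6707/50

0.8534


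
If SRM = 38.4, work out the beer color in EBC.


EBC = SRM · 1.97
EBC = 38.4 · 1.97

75.6480 EBC


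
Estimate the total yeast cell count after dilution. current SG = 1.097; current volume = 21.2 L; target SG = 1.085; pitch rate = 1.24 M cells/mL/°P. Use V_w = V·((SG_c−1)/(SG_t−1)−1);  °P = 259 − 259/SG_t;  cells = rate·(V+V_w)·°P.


V_w = 21.2·((1.097−1)/(1.085−1)−1) = 2.9929
V_final = 21.2 + 2.9929 = 24.1929
°P = 259 − 259/1.085 = 20.2903
cells = 1.24·24.1929·20.2903

608.6944 billion cells


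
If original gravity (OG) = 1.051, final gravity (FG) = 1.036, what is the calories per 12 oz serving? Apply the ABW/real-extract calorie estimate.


ABW = (OG−FG)·131.25·0.79/FG;  °P = 259 − 259/SG (for OG→OE and FG→AE);  RE = 0.1808·OE + 0.8192·AE;  Cal = (6.9·ABW + 4·(RE−0.1))·FG·3.55
ABW = (1.051 − 1.036)·131.25·0.79/1.036 = 1.5013
OE = 259 − 259/1.051 = 12.5680 °P
AE = 259 − 259/1.036 = 9.0000 °P
RE = 0.1808·12.5680 + 0.8192·9.0000 = 9.6451 °P
Cal = (6.9·1.5013 + 4·(9.6451−0.1))·1.036·3.55

178.5173 kcal


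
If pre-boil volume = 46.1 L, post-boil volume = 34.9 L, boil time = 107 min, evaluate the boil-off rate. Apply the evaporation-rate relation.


rate = (V_pre − V_post) / (t_min/60)
rate = (46.1 − 34.9) / (107/60)

6.2804 L/hr


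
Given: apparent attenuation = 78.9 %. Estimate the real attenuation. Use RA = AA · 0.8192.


RA = 78.9 · 0.8192

64.6349 %


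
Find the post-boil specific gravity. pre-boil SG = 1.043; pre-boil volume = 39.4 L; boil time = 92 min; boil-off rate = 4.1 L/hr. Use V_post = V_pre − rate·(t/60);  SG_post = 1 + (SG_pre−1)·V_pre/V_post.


V_post = 39.4 − 4.1·(92/60) = 33.1133
SG_post = 1 + (1.043 − 1)·39.4/33.1133

1.0512


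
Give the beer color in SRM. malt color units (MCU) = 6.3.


SRM = 1.4922 · MCU^0.6859
SRM = 1.4922 · 6.3^0.6859

5.2734 SRM


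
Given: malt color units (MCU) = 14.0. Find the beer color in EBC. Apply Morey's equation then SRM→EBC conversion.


SRM = 1.4922·MCU^0.6859;  EBC = SRM·1.97
SRM = 1.4922·14.0^0.6859 = 9.1192
EBC = 9.1192·1.97

17.9648 EBC


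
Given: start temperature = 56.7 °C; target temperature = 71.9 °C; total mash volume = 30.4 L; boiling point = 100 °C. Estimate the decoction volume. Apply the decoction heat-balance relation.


V_dec = V_total·(T_target − T_start)/(T_boil − T_start)
V_dec = 30.4·(71.9 − 56.7)/(100 − 56.7)

10.6716 L


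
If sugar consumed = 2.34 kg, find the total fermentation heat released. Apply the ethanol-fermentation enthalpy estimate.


Q = m_sugar · 590 kJ/kg
Q = 2.34 · 590

1380.6000 kJ


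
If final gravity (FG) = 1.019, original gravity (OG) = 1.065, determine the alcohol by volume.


ABV = (OG − FG) · 131.25
ABV = (1.065 − 1.019) · 131.25

6.0375 % ABV


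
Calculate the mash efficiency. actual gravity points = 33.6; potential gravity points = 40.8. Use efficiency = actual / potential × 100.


efficiency = 33.6 / 40.8 × 100

82.3529 %


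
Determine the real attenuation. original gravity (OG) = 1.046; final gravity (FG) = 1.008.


AA = (OG−FG)/(OG−1)·100;  RA = AA·0.8192
AA = (1.046 − 1.008)/(1.046 − 1)·100 = 82.6087
RA = 82.6087·0.8192

67.6730 %


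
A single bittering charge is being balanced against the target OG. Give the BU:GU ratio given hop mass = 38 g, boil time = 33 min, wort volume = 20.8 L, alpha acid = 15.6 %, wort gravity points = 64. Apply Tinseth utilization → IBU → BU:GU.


U = 1.65·0.000125^(GP/1000)·(1−e^(−0.04t))/4.15;  IBU = (α/100)·m·U·1000/V;  BU:GU = IBU/GP
U = 1.65·0.000125^(64/1000)·(1−e^(−0.04·33))/4.15 = 0.1639
IBU = (15.6/100)·38·0.1639·1000/20.8 = 46.7204
BU:GU = 46.7204/64

0.7300


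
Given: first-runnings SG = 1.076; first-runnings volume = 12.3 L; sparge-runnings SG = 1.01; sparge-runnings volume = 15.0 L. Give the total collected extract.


total = Σ (SG_i − 1)·1000·V_i
first = (1.076 − 1)·1000·12.3 = 934.8000
sparge = (1.01 − 1)·1000·15.0 = 150.0000
total = 934.8000 + 150.0000

1084.8000 gravity·L


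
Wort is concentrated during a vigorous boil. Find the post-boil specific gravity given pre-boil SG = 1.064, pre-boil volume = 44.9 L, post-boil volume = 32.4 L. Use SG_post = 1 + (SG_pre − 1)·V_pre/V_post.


pts_pre = (1.064 − 1)·1000 = 64.0000
pts_post = 64.0000·44.9/32.4 = 88.6914
SG_post = 1 + 88.6914/1000

1.0887


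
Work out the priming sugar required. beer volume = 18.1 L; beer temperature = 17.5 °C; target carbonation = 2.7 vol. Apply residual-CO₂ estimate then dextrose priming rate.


residual = 14.695·(0.01821 + 0.09011·e^(−0.04·T));  sugar = (target − residual)·4.0·V
residual = 14.695·(0.01821 + 0.09011·e^(−0.04·17.5)) = 0.9252
sugar = (2.7 − 0.9252)·4.0·18.1

128.4986 g


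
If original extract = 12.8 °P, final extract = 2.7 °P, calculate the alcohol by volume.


SG = 259/(259 − P);  ABV = (OG − FG)·131.25
OG = 259/(259 − 12.8) = 1.0520
FG = 259/(259 − 2.7) = 1.0105
ABV = (1.0520 − 1.0105)·131.25

5.4411 % ABV


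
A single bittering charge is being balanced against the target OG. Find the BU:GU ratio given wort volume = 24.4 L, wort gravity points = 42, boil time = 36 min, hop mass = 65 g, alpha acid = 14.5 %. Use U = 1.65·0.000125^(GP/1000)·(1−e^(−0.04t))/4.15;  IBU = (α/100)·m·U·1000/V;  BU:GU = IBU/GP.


U = 1.65·0.000125^(42/1000)·(1−e^(−0.04·36))/4.15 = 0.2080
IBU = (14.5/100)·65·0.2080·1000/24.4 = 80.3458
BU:GU = 80.3458/42

1.9130


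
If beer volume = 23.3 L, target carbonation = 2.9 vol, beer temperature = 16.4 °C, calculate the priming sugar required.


residual = 14.695·(0.01821 + 0.09011·e^(−0.04·T));  sugar = (target − residual)·4.0·V
residual = 14.695·(0.01821 + 0.09011·e^(−0.04·16.4)) = 0.9547
sugar = (2.9 − 0.9547)·4.0·23.3

181.2986 g


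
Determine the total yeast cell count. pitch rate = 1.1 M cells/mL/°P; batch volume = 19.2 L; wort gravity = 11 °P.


cells (billions) = rate · V_L · °P
cells = 1.1 · 19.2 · 11

232.3200 billion cells


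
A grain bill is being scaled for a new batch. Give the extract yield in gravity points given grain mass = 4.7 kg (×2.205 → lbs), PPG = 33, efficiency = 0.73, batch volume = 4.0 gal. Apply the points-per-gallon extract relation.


points = lbs × PPG × eff / vol
lbs = 4.7 × 2.205 = 10.3635
points = 10.3635 × 33 × 0.73 / 4.0

62.4142 points


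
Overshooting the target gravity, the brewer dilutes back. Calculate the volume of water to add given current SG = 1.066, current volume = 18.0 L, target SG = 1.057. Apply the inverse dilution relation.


V_water = V·((SG_curr − 1)/(SG_target − 1) − 1)
V_water = 18.0·((1.066 − 1)/(1.057 − 1) − 1)

2.8421 L


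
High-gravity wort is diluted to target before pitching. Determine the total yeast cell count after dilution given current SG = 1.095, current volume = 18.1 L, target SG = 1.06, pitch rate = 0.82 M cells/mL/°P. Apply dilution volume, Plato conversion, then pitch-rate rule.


V_w = V·((SG_c−1)/(SG_t−1)−1);  °P = 259 − 259/SG_t;  cells = rate·(V+V_w)·°P
V_w = 18.1·((1.095−1)/(1.06−1)−1) = 10.5583
V_final = 18.1 + 10.5583 = 28.6583
°P = 259 − 259/1.06 = 14.6604
cells = 0.82·28.6583·14.6604

344.5164 billion cells


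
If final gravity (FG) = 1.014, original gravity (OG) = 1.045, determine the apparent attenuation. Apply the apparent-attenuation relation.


AA = (OG − FG)/(OG − 1) · 100
AA = (1.045 − 1.014)/(1.045 − 1) · 100

68.8889 %


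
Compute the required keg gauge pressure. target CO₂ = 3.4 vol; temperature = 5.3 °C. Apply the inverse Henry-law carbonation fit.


psi = vols/(0.01821 + 0.09011·e^(−0.04·T)) − 14.695
psi = 3.4/(0.01821 + 0.09011·e^(−0.04·5.3)) − 14.695

22.6242 psi


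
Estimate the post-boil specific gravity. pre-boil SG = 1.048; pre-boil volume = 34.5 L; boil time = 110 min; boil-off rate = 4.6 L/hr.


V_post = V_pre − rate·(t/60);  SG_post = 1 + (SG_pre−1)·V_pre/V_post
V_post = 34.5 − 4.6·(110/60) = 26.0667
SG_post = 1 + (1.048 − 1)·34.5/26.0667

1.0635


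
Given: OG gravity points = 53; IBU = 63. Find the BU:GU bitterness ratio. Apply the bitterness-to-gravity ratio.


BU:GU = IBU / OG_points
BU:GU = 63 / 53

1.1887


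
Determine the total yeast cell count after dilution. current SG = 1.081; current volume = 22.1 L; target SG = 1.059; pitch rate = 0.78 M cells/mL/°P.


V_w = V·((SG_c−1)/(SG_t−1)−1);  °P = 259 − 259/SG_t;  cells = rate·(V+V_w)·°P
V_w = 22.1·((1.081−1)/(1.059−1)−1) = 8.2407
V_final = 22.1 + 8.2407 = 30.3407
°P = 259 − 259/1.059 = 14.4297
cells = 0.78·30.3407·14.4297

341.4882 billion cells


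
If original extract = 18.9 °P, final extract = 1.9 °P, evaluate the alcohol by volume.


SG = 259/(259 − P);  ABV = (OG − FG)·131.25
OG = 259/(259 − 18.9) = 1.0787
FG = 259/(259 − 1.9) = 1.0074
ABV = (1.0787 − 1.0074)·131.25

9.3617 % ABV


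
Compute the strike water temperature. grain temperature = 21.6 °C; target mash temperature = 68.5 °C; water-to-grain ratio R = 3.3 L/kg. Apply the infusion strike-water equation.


T_strike = (0.41/R)·(T_mash − T_grain) + T_mash
T_strike = (0.41/3.3)·(68.5 − 21.6) + 68.5

74.3270 °C


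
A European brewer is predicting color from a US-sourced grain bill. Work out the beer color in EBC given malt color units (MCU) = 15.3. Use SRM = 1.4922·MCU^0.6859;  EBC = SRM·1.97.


SRM = 1.4922·15.3^0.6859 = 9.6919
EBC = 9.6919·1.97

19.0930 EBC
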